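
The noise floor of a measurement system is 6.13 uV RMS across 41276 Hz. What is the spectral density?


Noise spectral density = Vrms / sqrt(BW).
NSD = 6.13 / sqrt(41276)
NSD = 6.13 / 203.165
NSD = 0.0302 uV/sqrt(Hz)

0.0302 uV/sqrt(Hz)


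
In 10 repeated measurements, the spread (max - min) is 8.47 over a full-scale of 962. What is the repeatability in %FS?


Repeatability = (spread / full scale) * 100%.
R = (8.47 / 962) * 100
R = 0.88 %FS

0.88 %FS


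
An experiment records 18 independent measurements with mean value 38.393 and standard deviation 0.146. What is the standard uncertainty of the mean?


The standard uncertainty for Type A evaluation is u = s / sqrt(n).
u = 0.146 / sqrt(18)
u = 0.146 / 4.2426
u = 0.0344

0.0344


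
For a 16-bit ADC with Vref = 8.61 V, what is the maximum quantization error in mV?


The maximum quantization error is +/- LSB/2.
LSB = Vref / 2^n = 8.61 / 65536 = 0.00013138 V
Max error = LSB / 2 = 0.00013138 / 2 = 6.569e-05 V
Max error = 0.0657 mV

0.0657 mV


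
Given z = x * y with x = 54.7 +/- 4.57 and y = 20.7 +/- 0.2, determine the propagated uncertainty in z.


For a product z = x*y, the relative uncertainty is:
uz/z = sqrt((ux/x)^2 + (uy/y)^2)
Relative uncertainties: ux/x = 4.57/54.7 = 0.083547
uy/y = 0.2/20.7 = 0.009662
z = 54.7 * 20.7 = 1132.3
uz = 1132.3 * sqrt(0.083547^2 + 0.009662^2) = 95.229

95.229


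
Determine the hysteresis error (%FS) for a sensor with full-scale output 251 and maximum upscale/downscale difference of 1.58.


Hysteresis = (max difference / full scale) * 100%.
H = (1.58 / 251) * 100
H = 0.629 %FS

0.629 %FS


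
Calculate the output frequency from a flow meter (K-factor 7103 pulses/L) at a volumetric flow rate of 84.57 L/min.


Frequency = K * Q / 60 (converting L/min to L/s).
f = 7103 * 84.57 / 60
f = 600700.71 / 60
f = 10011.68 Hz

10011.68 Hz


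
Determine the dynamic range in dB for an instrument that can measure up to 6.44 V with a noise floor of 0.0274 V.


Dynamic range = 20 * log10(Vmax / Vnoise).
DR = 20 * log10(6.44 / 0.0274)
DR = 20 * log10(235.04)
DR = 47.42 dB

47.42 dB


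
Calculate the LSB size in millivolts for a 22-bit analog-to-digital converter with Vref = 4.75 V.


The resolution (LSB) of an ADC is Vref / 2^n.
LSB = 4.75 / 2^22
LSB = 4.75 / 4194304
LSB = 1.13e-06 V = 0.00113249 mV

0.00113249 mV


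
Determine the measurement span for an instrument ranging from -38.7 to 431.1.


Span = upper range - lower range.
Span = 431.1 - (-38.7)
Span = 469.8

469.8


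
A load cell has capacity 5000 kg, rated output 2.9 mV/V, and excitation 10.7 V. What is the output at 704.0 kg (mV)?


Vout = rated_output * Vex * (load / capacity).
Vout = 2.9 * 10.7 * (704.0 / 5000)
Vout = 2.9 * 10.7 * 0.1408
Vout = 4.369 mV

4.369 mV


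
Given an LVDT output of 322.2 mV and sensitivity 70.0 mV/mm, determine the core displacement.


Displacement = Vout / sensitivity.
d = 322.2 / 70.0
d = 4.603 mm

4.603 mm


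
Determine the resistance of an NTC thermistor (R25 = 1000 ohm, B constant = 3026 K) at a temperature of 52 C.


NTC thermistor equation: Rt = R25 * exp(B * (1/T - 1/T25)).
T in Kelvin: 325.15 K, T25 = 298.15 K
1/T - 1/T25 = 1/325.15 - 1/298.15 = -0.00027851
B * (1/T - 1/T25) = 3026 * -0.00027851 = -0.8428
Rt = 1000 * exp(-0.8428) = 430.5 ohm

430.5 ohm


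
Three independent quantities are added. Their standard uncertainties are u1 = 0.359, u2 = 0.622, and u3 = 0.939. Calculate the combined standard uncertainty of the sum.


For a sum of independent quantities, uc = sqrt(u1^2 + u2^2 + u3^2).
uc = sqrt(0.359^2 + 0.622^2 + 0.939^2)
uc = sqrt(0.128881 + 0.386884 + 0.881721)
uc = 1.1822

1.1822


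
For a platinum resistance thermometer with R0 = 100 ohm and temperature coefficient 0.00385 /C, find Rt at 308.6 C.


The RTD equation: Rt = R0 * (1 + alpha * T).
Rt = 100 * (1 + 0.00385 * 308.6)
Rt = 100 * (1 + 1.18811)
Rt = 100 * 2.18811
Rt = 218.811 ohm

218.811 ohm


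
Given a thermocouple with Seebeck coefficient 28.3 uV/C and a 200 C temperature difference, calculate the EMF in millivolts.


The thermocouple output V = sensitivity * dT.
V = 28.3 uV/C * 200 C
V = 5660.0 uV
V = 5.66 mV

5.66 mV


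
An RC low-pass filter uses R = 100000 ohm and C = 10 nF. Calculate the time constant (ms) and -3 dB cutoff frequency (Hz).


Time constant: tau = R * C.
tau = 100000 * 1.00e-08 = 0.001 s
tau = 1.0 ms
Cutoff frequency: fc = 1 / (2*pi*R*C).
fc = 1 / (2*pi*0.001) = 159.15 Hz

tau = 1.0 ms, fc = 159.15 Hz


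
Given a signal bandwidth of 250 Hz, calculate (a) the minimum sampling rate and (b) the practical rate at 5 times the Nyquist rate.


By Nyquist theorem, fs_min = 2 * fmax.
fs_min = 2 * 250 = 500 Hz
Practical rate = 5 * fs_min = 5 * 500 = 2500 Hz

fs_min = 500 Hz, fs_practical = 2500 Hz


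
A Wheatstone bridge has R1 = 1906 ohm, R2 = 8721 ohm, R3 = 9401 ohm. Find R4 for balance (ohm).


At balance: R1*R4 = R2*R3, so R4 = R2*R3/R1.
R4 = 8721 * 9401 / 1906
R4 = 81986121 / 1906
R4 = 43014.75 ohm

43014.75 ohm


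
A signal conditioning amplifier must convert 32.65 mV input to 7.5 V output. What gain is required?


Gain = Vout / Vin (converting to same units).
G = 7.5 V / 32.65 mV
G = 7500.0 mV / 32.65 mV
G = 229.71

229.71


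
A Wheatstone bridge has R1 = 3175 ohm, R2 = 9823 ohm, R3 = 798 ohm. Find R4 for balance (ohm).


At balance: R1*R4 = R2*R3, so R4 = R2*R3/R1.
R4 = 9823 * 798 / 3175
R4 = 7838754 / 3175
R4 = 2468.9 ohm

2468.9 ohm


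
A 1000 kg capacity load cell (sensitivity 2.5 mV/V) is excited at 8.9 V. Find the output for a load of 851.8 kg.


Vout = rated_output * Vex * (load / capacity).
Vout = 2.5 * 8.9 * (851.8 / 1000)
Vout = 2.5 * 8.9 * 0.8518
Vout = 18.953 mV

18.953 mV


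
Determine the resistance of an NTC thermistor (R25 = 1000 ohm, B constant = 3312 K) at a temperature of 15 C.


NTC thermistor equation: Rt = R25 * exp(B * (1/T - 1/T25)).
T in Kelvin: 288.15 K, T25 = 298.15 K
1/T - 1/T25 = 1/288.15 - 1/298.15 = 0.0001164
B * (1/T - 1/T25) = 3312 * 0.0001164 = 0.3855
Rt = 1000 * exp(0.3855) = 1470.4 ohm

1470.4 ohm


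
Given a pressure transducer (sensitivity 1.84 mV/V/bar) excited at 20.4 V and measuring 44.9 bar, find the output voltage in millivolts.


Output = sensitivity * Vex * P.
Vout = 1.84 * 20.4 * 44.9
Vout = 37.536 * 44.9
Vout = 1685.37 mV

1685.37 mV


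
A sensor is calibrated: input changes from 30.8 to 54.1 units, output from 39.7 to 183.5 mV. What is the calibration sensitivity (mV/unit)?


Sensitivity = (y2 - y1) / (x2 - x1).
S = (183.5 - 39.7) / (54.1 - 30.8)
S = 143.8 / 23.3
S = 6.1717 mV/unit

6.1717 mV/unit


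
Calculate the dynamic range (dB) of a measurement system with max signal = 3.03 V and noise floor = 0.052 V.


Dynamic range = 20 * log10(Vmax / Vnoise).
DR = 20 * log10(3.03 / 0.052)
DR = 20 * log10(58.27)
DR = 35.31 dB

35.31 dB


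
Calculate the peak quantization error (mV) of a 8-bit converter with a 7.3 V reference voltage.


The maximum quantization error is +/- LSB/2.
LSB = Vref / 2^n = 7.3 / 256 = 0.02851562 V
Max error = LSB / 2 = 0.02851562 / 2 = 0.01425781 V
Max error = 14.2578 mV

14.2578 mV


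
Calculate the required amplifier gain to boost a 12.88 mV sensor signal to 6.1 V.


Gain = Vout / Vin (converting to same units).
G = 6.1 V / 12.88 mV
G = 6100.0 mV / 12.88 mV
G = 473.6

473.6


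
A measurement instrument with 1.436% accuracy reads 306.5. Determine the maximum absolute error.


Absolute error = (accuracy% / 100) * reading.
Error = (1.436 / 100) * 306.5
Error = 0.01436 * 306.5
Error = 4.4013

4.4013


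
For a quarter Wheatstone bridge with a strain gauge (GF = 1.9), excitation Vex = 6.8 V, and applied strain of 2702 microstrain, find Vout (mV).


Quarter bridge output: Vout = (GF * epsilon * Vex) / 4.
Vout = (1.9 * 2702e-6 * 6.8) / 4
Vout = 0.03490984 / 4 V
Vout = 0.00872746 V = 8.7275 mV

8.7275 mV


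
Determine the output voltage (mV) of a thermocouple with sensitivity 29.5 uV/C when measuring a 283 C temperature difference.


The thermocouple output V = sensitivity * dT.
V = 29.5 uV/C * 283 C
V = 8348.5 uV
V = 8.348 mV

8.348 mV


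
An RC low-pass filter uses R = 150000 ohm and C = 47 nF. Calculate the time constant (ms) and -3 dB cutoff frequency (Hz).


Time constant: tau = R * C.
tau = 150000 * 4.70e-08 = 0.00705 s
tau = 7.05 ms
Cutoff frequency: fc = 1 / (2*pi*R*C).
fc = 1 / (2*pi*0.00705) = 22.58 Hz

tau = 7.05 ms, fc = 22.58 Hz


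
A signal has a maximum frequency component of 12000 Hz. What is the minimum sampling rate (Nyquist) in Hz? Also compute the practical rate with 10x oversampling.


By Nyquist theorem, fs_min = 2 * fmax.
fs_min = 2 * 12000 = 24000 Hz
Practical rate = 10 * fs_min = 10 * 24000 = 240000 Hz

fs_min = 24000 Hz, fs_practical = 240000 Hz


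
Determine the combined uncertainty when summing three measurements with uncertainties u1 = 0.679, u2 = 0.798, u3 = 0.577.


For a sum of independent quantities, uc = sqrt(u1^2 + u2^2 + u3^2).
uc = sqrt(0.679^2 + 0.798^2 + 0.577^2)
uc = sqrt(0.461041 + 0.636804 + 0.332929)
uc = 1.1961

1.1961


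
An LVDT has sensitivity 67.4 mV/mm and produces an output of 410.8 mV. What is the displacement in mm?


Displacement = Vout / sensitivity.
d = 410.8 / 67.4
d = 6.095 mm

6.095 mm


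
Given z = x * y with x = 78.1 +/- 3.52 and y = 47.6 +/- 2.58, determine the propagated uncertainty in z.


For a product z = x*y, the relative uncertainty is:
uz/z = sqrt((ux/x)^2 + (uy/y)^2)
Relative uncertainties: ux/x = 3.52/78.1 = 0.04507
uy/y = 2.58/47.6 = 0.054202
z = 78.1 * 47.6 = 3717.6
uz = 3717.6 * sqrt(0.04507^2 + 0.054202^2) = 262.059

262.059


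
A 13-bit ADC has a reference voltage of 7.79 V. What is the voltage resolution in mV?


The resolution (LSB) of an ADC is Vref / 2^n.
LSB = 7.79 / 2^13
LSB = 7.79 / 8192
LSB = 0.00095093 V = 0.95092773 mV

0.95092773 mV


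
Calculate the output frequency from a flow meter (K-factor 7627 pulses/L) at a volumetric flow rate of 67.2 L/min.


Frequency = K * Q / 60 (converting L/min to L/s).
f = 7627 * 67.2 / 60
f = 512534.4 / 60
f = 8542.24 Hz

8542.24 Hz


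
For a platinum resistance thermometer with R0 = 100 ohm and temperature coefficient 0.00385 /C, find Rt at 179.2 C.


The RTD equation: Rt = R0 * (1 + alpha * T).
Rt = 100 * (1 + 0.00385 * 179.2)
Rt = 100 * (1 + 0.68992)
Rt = 100 * 1.68992
Rt = 168.992 ohm

168.992 ohm


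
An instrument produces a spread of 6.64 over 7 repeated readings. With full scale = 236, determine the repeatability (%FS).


Repeatability = (spread / full scale) * 100%.
R = (6.64 / 236) * 100
R = 2.814 %FS

2.814 %FS


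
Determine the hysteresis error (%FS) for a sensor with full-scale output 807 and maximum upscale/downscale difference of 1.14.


Hysteresis = (max difference / full scale) * 100%.
H = (1.14 / 807) * 100
H = 0.141 %FS

0.141 %FS


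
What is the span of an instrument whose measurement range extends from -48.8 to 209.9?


Span = upper range - lower range.
Span = 209.9 - (-48.8)
Span = 258.7

258.7


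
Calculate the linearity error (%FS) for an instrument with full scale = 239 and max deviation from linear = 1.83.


Linearity error = (max deviation / full scale) * 100%.
Linearity = (1.83 / 239) * 100
Linearity = 0.766 %FS

0.766 %FS


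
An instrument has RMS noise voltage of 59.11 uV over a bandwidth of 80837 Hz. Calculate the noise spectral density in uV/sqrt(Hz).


Noise spectral density = Vrms / sqrt(BW).
NSD = 59.11 / sqrt(80837)
NSD = 59.11 / 284.3185
NSD = 0.2079 uV/sqrt(Hz)

0.2079 uV/sqrt(Hz)


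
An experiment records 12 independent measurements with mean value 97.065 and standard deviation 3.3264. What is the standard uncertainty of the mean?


The standard uncertainty for Type A evaluation is u = s / sqrt(n).
u = 3.3264 / sqrt(12)
u = 3.3264 / 3.4641
u = 0.9602

0.9602


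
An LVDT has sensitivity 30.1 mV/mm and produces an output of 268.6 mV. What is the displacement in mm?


Displacement = Vout / sensitivity.
d = 268.6 / 30.1
d = 8.924 mm

8.924 mm


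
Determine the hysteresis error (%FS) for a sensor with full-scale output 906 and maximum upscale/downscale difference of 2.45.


Hysteresis = (max difference / full scale) * 100%.
H = (2.45 / 906) * 100
H = 0.27 %FS

0.27 %FS


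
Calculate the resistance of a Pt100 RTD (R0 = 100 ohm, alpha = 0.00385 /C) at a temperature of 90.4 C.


The RTD equation: Rt = R0 * (1 + alpha * T).
Rt = 100 * (1 + 0.00385 * 90.4)
Rt = 100 * (1 + 0.34804)
Rt = 100 * 1.34804
Rt = 134.804 ohm

134.804 ohm


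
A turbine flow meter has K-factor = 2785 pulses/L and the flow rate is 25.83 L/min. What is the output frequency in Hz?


Frequency = K * Q / 60 (converting L/min to L/s).
f = 2785 * 25.83 / 60
f = 71936.55 / 60
f = 1198.94 Hz

1198.94 Hz


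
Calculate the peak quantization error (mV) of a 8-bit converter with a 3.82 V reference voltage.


The maximum quantization error is +/- LSB/2.
LSB = Vref / 2^n = 3.82 / 256 = 0.01492187 V
Max error = LSB / 2 = 0.01492187 / 2 = 0.00746094 V
Max error = 7.4609 mV

7.4609 mV


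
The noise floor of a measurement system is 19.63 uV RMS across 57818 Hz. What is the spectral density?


Noise spectral density = Vrms / sqrt(BW).
NSD = 19.63 / sqrt(57818)
NSD = 19.63 / 240.4537
NSD = 0.0816 uV/sqrt(Hz)

0.0816 uV/sqrt(Hz)


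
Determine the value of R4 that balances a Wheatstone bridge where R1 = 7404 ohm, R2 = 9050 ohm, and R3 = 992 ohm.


At balance: R1*R4 = R2*R3, so R4 = R2*R3/R1.
R4 = 9050 * 992 / 7404
R4 = 8977600 / 7404
R4 = 1212.53 ohm

1212.53 ohm


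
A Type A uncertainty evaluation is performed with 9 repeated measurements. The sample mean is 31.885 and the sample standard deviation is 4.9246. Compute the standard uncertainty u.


The standard uncertainty for Type A evaluation is u = s / sqrt(n).
u = 4.9246 / sqrt(9)
u = 4.9246 / 3.0
u = 1.6415

1.6415


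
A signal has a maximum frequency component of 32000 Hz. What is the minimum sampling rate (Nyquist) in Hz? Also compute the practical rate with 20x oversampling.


By Nyquist theorem, fs_min = 2 * fmax.
fs_min = 2 * 32000 = 64000 Hz
Practical rate = 20 * fs_min = 20 * 64000 = 1280000 Hz

fs_min = 64000 Hz, fs_practical = 1280000 Hz


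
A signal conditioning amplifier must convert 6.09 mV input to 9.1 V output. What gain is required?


Gain = Vout / Vin (converting to same units).
G = 9.1 V / 6.09 mV
G = 9100.0 mV / 6.09 mV
G = 1494.25

1494.25


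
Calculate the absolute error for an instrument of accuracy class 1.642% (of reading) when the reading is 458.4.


Absolute error = (accuracy% / 100) * reading.
Error = (1.642 / 100) * 458.4
Error = 0.01642 * 458.4
Error = 7.5269

7.5269


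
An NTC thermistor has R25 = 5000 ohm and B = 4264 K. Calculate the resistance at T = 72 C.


NTC thermistor equation: Rt = R25 * exp(B * (1/T - 1/T25)).
T in Kelvin: 345.15 K, T25 = 298.15 K
1/T - 1/T25 = 1/345.15 - 1/298.15 = -0.00045673
B * (1/T - 1/T25) = 4264 * -0.00045673 = -1.9475
Rt = 5000 * exp(-1.9475) = 713.2 ohm

713.2 ohm


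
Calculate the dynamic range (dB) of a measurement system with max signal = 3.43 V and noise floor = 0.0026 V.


Dynamic range = 20 * log10(Vmax / Vnoise).
DR = 20 * log10(3.43 / 0.0026)
DR = 20 * log10(1319.23)
DR = 62.41 dB

62.41 dB


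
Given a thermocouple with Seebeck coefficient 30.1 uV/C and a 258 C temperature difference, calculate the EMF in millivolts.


The thermocouple output V = sensitivity * dT.
V = 30.1 uV/C * 258 C
V = 7765.8 uV
V = 7.766 mV

7.766 mV


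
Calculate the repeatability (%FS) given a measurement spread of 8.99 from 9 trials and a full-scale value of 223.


Repeatability = (spread / full scale) * 100%.
R = (8.99 / 223) * 100
R = 4.031 %FS

4.031 %FS


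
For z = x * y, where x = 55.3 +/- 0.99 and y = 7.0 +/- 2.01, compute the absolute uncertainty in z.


For a product z = x*y, the relative uncertainty is:
uz/z = sqrt((ux/x)^2 + (uy/y)^2)
Relative uncertainties: ux/x = 0.99/55.3 = 0.017902
uy/y = 2.01/7.0 = 0.287143
z = 55.3 * 7.0 = 387.1
uz = 387.1 * sqrt(0.017902^2 + 0.287143^2) = 111.369

111.369


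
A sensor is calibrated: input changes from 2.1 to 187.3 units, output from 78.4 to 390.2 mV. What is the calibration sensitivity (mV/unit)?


Sensitivity = (y2 - y1) / (x2 - x1).
S = (390.2 - 78.4) / (187.3 - 2.1)
S = 311.8 / 185.2
S = 1.6836 mV/unit

1.6836 mV/unit


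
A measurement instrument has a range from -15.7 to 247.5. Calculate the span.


Span = upper range - lower range.
Span = 247.5 - (-15.7)
Span = 263.2

263.2


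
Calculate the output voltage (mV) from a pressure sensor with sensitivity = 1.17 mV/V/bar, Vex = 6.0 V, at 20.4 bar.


Output = sensitivity * Vex * P.
Vout = 1.17 * 6.0 * 20.4
Vout = 7.02 * 20.4
Vout = 143.21 mV

143.21 mV


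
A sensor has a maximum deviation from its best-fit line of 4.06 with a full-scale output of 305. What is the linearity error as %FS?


Linearity error = (max deviation / full scale) * 100%.
Linearity = (4.06 / 305) * 100
Linearity = 1.331 %FS

1.331 %FS


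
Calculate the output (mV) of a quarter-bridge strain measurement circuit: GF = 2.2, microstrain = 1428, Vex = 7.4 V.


Quarter bridge output: Vout = (GF * epsilon * Vex) / 4.
Vout = (2.2 * 1428e-6 * 7.4) / 4
Vout = 0.02324784 / 4 V
Vout = 0.00581196 V = 5.812 mV

5.812 mV


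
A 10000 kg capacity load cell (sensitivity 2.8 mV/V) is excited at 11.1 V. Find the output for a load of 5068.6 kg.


Vout = rated_output * Vex * (load / capacity).
Vout = 2.8 * 11.1 * (5068.6 / 10000)
Vout = 2.8 * 11.1 * 0.50686
Vout = 15.753 mV

15.753 mV


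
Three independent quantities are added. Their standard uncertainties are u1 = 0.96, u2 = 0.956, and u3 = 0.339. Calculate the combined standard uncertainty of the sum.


For a sum of independent quantities, uc = sqrt(u1^2 + u2^2 + u3^2).
uc = sqrt(0.96^2 + 0.956^2 + 0.339^2)
uc = sqrt(0.9216 + 0.913936 + 0.114921)
uc = 1.3966

1.3966


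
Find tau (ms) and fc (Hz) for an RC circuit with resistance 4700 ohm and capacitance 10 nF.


Time constant: tau = R * C.
tau = 4700 * 1.00e-08 = 4.7e-05 s
tau = 0.047 ms
Cutoff frequency: fc = 1 / (2*pi*R*C).
fc = 1 / (2*pi*4.7e-05) = 3386.28 Hz

tau = 0.047 ms, fc = 3386.28 Hz


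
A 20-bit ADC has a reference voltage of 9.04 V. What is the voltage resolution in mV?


The resolution (LSB) of an ADC is Vref / 2^n.
LSB = 9.04 / 2^20
LSB = 9.04 / 1048576
LSB = 8.62e-06 V = 0.00862122 mV

0.00862122 mV


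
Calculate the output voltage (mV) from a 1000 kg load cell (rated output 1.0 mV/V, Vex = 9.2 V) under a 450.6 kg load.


Vout = rated_output * Vex * (load / capacity).
Vout = 1.0 * 9.2 * (450.6 / 1000)
Vout = 1.0 * 9.2 * 0.4506
Vout = 4.146 mV

4.146 mV


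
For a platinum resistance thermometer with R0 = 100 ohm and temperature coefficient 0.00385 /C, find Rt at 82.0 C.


The RTD equation: Rt = R0 * (1 + alpha * T).
Rt = 100 * (1 + 0.00385 * 82.0)
Rt = 100 * (1 + 0.3157)
Rt = 100 * 1.3157
Rt = 131.57 ohm

131.57 ohm


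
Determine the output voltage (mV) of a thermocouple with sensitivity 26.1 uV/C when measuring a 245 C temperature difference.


The thermocouple output V = sensitivity * dT.
V = 26.1 uV/C * 245 C
V = 6394.5 uV
V = 6.394 mV

6.394 mV


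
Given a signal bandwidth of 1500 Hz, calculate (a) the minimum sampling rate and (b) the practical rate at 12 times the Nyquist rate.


By Nyquist theorem, fs_min = 2 * fmax.
fs_min = 2 * 1500 = 3000 Hz
Practical rate = 12 * fs_min = 12 * 3000 = 36000 Hz

fs_min = 3000 Hz, fs_practical = 36000 Hz


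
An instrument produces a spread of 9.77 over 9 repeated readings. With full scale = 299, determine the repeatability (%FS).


Repeatability = (spread / full scale) * 100%.
R = (9.77 / 299) * 100
R = 3.268 %FS

3.268 %FS


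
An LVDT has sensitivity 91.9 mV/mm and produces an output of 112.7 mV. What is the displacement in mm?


Displacement = Vout / sensitivity.
d = 112.7 / 91.9
d = 1.226 mm

1.226 mm


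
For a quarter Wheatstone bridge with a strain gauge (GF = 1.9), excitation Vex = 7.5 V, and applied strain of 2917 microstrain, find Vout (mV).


Quarter bridge output: Vout = (GF * epsilon * Vex) / 4.
Vout = (1.9 * 2917e-6 * 7.5) / 4
Vout = 0.04156725 / 4 V
Vout = 0.01039181 V = 10.3918 mV

10.3918 mV


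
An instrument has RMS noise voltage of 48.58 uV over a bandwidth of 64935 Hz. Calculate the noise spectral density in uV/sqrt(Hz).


Noise spectral density = Vrms / sqrt(BW).
NSD = 48.58 / sqrt(64935)
NSD = 48.58 / 254.8235
NSD = 0.1906 uV/sqrt(Hz)

0.1906 uV/sqrt(Hz)


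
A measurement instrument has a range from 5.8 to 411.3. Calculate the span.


Span = upper range - lower range.
Span = 411.3 - (5.8)
Span = 405.5

405.5


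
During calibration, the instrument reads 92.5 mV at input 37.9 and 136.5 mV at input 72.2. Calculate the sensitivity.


Sensitivity = (y2 - y1) / (x2 - x1).
S = (136.5 - 92.5) / (72.2 - 37.9)
S = 44.0 / 34.3
S = 1.2828 mV/unit

1.2828 mV/unit


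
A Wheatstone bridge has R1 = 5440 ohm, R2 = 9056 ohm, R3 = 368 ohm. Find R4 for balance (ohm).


At balance: R1*R4 = R2*R3, so R4 = R2*R3/R1.
R4 = 9056 * 368 / 5440
R4 = 3332608 / 5440
R4 = 612.61 ohm

612.61 ohm


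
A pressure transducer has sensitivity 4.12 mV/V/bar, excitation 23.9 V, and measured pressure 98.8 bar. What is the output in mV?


Output = sensitivity * Vex * P.
Vout = 4.12 * 23.9 * 98.8
Vout = 98.468 * 98.8
Vout = 9728.64 mV

9728.64 mV


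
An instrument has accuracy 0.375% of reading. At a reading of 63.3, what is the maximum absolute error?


Absolute error = (accuracy% / 100) * reading.
Error = (0.375 / 100) * 63.3
Error = 0.00375 * 63.3
Error = 0.2374

0.2374


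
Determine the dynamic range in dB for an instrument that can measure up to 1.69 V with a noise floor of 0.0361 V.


Dynamic range = 20 * log10(Vmax / Vnoise).
DR = 20 * log10(1.69 / 0.0361)
DR = 20 * log10(46.81)
DR = 33.41 dB

33.41 dB


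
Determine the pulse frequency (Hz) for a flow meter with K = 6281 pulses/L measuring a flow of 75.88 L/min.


Frequency = K * Q / 60 (converting L/min to L/s).
f = 6281 * 75.88 / 60
f = 476602.28 / 60
f = 7943.37 Hz

7943.37 Hz


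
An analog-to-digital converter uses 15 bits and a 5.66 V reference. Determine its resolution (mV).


The resolution (LSB) of an ADC is Vref / 2^n.
LSB = 5.66 / 2^15
LSB = 5.66 / 32768
LSB = 0.00017273 V = 0.17272949 mV

0.17272949 mV


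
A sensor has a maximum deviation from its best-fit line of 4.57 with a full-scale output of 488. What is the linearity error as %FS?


Linearity error = (max deviation / full scale) * 100%.
Linearity = (4.57 / 488) * 100
Linearity = 0.936 %FS

0.936 %FS


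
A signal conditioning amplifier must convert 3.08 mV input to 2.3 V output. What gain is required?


Gain = Vout / Vin (converting to same units).
G = 2.3 V / 3.08 mV
G = 2300.0 mV / 3.08 mV
G = 746.75

746.75


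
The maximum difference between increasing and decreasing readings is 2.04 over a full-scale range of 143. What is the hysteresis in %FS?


Hysteresis = (max difference / full scale) * 100%.
H = (2.04 / 143) * 100
H = 1.427 %FS

1.427 %FS


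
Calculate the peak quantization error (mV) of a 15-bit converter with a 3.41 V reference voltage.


The maximum quantization error is +/- LSB/2.
LSB = Vref / 2^n = 3.41 / 32768 = 0.00010406 V
Max error = LSB / 2 = 0.00010406 / 2 = 5.203e-05 V
Max error = 0.052 mV

0.052 mV


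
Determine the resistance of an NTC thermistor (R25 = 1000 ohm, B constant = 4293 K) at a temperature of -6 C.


NTC thermistor equation: Rt = R25 * exp(B * (1/T - 1/T25)).
T in Kelvin: 267.15 K, T25 = 298.15 K
1/T - 1/T25 = 1/267.15 - 1/298.15 = 0.0003892
B * (1/T - 1/T25) = 4293 * 0.0003892 = 1.6708
Rt = 1000 * exp(1.6708) = 5316.6 ohm

5316.6 ohm


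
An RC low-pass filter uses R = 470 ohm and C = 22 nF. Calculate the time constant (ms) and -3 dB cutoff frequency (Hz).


Time constant: tau = R * C.
tau = 470 * 2.20e-08 = 1.034e-05 s
tau = 0.0103 ms
Cutoff frequency: fc = 1 / (2*pi*R*C).
fc = 1 / (2*pi*1.034e-05) = 15392.16 Hz

tau = 0.0103 ms, fc = 15392.16 Hz


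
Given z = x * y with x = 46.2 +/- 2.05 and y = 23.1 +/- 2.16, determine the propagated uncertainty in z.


For a product z = x*y, the relative uncertainty is:
uz/z = sqrt((ux/x)^2 + (uy/y)^2)
Relative uncertainties: ux/x = 2.05/46.2 = 0.044372
uy/y = 2.16/23.1 = 0.093506
z = 46.2 * 23.1 = 1067.2
uz = 1067.2 * sqrt(0.044372^2 + 0.093506^2) = 110.458

110.458


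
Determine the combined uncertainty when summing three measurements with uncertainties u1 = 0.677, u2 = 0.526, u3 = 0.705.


For a sum of independent quantities, uc = sqrt(u1^2 + u2^2 + u3^2).
uc = sqrt(0.677^2 + 0.526^2 + 0.705^2)
uc = sqrt(0.458329 + 0.276676 + 0.497025)
uc = 1.11

1.11


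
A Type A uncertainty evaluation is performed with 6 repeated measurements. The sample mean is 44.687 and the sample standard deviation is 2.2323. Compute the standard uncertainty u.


The standard uncertainty for Type A evaluation is u = s / sqrt(n).
u = 2.2323 / sqrt(6)
u = 2.2323 / 2.4495
u = 0.9113

0.9113


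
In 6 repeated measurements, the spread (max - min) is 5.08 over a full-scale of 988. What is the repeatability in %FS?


Repeatability = (spread / full scale) * 100%.
R = (5.08 / 988) * 100
R = 0.514 %FS

0.514 %FS


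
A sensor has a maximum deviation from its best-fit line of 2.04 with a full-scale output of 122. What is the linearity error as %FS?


Linearity error = (max deviation / full scale) * 100%.
Linearity = (2.04 / 122) * 100
Linearity = 1.672 %FS

1.672 %FS


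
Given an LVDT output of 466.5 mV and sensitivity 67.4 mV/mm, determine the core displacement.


Displacement = Vout / sensitivity.
d = 466.5 / 67.4
d = 6.921 mm

6.921 mm


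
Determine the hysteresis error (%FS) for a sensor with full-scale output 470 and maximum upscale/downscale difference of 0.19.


Hysteresis = (max difference / full scale) * 100%.
H = (0.19 / 470) * 100
H = 0.04 %FS

0.04 %FS


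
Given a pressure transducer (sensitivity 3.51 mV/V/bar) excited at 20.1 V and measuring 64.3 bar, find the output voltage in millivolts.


Output = sensitivity * Vex * P.
Vout = 3.51 * 20.1 * 64.3
Vout = 70.551 * 64.3
Vout = 4536.43 mV

4536.43 mV


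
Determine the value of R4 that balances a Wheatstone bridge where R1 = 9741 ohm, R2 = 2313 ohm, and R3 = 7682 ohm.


At balance: R1*R4 = R2*R3, so R4 = R2*R3/R1.
R4 = 2313 * 7682 / 9741
R4 = 17768466 / 9741
R4 = 1824.09 ohm

1824.09 ohm


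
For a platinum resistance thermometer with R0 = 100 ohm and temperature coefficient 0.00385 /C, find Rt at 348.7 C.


The RTD equation: Rt = R0 * (1 + alpha * T).
Rt = 100 * (1 + 0.00385 * 348.7)
Rt = 100 * (1 + 1.342495)
Rt = 100 * 2.342495
Rt = 234.25 ohm

234.25 ohm


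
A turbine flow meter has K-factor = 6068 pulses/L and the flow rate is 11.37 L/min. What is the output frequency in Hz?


Frequency = K * Q / 60 (converting L/min to L/s).
f = 6068 * 11.37 / 60
f = 68993.16 / 60
f = 1149.89 Hz

1149.89 Hz


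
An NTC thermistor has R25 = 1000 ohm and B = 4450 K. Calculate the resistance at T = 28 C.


NTC thermistor equation: Rt = R25 * exp(B * (1/T - 1/T25)).
T in Kelvin: 301.15 K, T25 = 298.15 K
1/T - 1/T25 = 1/301.15 - 1/298.15 = -3.341e-05
B * (1/T - 1/T25) = 4450 * -3.341e-05 = -0.1487
Rt = 1000 * exp(-0.1487) = 861.8 ohm

861.8 ohm


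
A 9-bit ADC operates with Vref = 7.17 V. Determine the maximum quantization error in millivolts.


The maximum quantization error is +/- LSB/2.
LSB = Vref / 2^n = 7.17 / 512 = 0.01400391 V
Max error = LSB / 2 = 0.01400391 / 2 = 0.00700195 V
Max error = 7.002 mV

7.002 mV


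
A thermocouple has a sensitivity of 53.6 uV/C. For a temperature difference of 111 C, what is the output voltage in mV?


The thermocouple output V = sensitivity * dT.
V = 53.6 uV/C * 111 C
V = 5949.6 uV
V = 5.95 mV

5.95 mV


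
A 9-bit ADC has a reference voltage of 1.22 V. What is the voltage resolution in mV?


The resolution (LSB) of an ADC is Vref / 2^n.
LSB = 1.22 / 2^9
LSB = 1.22 / 512
LSB = 0.00238281 V = 2.3828125 mV

2.3828125 mV


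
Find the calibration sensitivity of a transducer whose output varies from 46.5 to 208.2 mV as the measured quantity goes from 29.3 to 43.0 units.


Sensitivity = (y2 - y1) / (x2 - x1).
S = (208.2 - 46.5) / (43.0 - 29.3)
S = 161.7 / 13.7
S = 11.8029 mV/unit

11.8029 mV/unit


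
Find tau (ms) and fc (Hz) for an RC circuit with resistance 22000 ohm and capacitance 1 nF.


Time constant: tau = R * C.
tau = 22000 * 1.00e-09 = 2.2e-05 s
tau = 0.022 ms
Cutoff frequency: fc = 1 / (2*pi*R*C).
fc = 1 / (2*pi*2.2e-05) = 7234.32 Hz

tau = 0.022 ms, fc = 7234.32 Hz


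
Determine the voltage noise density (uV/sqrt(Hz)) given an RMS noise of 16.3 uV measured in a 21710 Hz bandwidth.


Noise spectral density = Vrms / sqrt(BW).
NSD = 16.3 / sqrt(21710)
NSD = 16.3 / 147.3431
NSD = 0.1106 uV/sqrt(Hz)

0.1106 uV/sqrt(Hz)


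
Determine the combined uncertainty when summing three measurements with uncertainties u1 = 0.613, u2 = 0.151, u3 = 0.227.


For a sum of independent quantities, uc = sqrt(u1^2 + u2^2 + u3^2).
uc = sqrt(0.613^2 + 0.151^2 + 0.227^2)
uc = sqrt(0.375769 + 0.022801 + 0.051529)
uc = 0.6709

0.6709


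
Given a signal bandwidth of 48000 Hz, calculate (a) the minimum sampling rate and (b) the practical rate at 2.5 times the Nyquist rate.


By Nyquist theorem, fs_min = 2 * fmax.
fs_min = 2 * 48000 = 96000 Hz
Practical rate = 2.5 * fs_min = 2.5 * 96000 = 240000 Hz

fs_min = 96000 Hz, fs_practical = 240000 Hz


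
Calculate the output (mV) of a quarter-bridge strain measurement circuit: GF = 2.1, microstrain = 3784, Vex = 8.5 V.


Quarter bridge output: Vout = (GF * epsilon * Vex) / 4.
Vout = (2.1 * 3784e-6 * 8.5) / 4
Vout = 0.0675444 / 4 V
Vout = 0.0168861 V = 16.8861 mV

16.8861 mV


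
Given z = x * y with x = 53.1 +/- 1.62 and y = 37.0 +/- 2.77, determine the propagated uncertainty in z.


For a product z = x*y, the relative uncertainty is:
uz/z = sqrt((ux/x)^2 + (uy/y)^2)
Relative uncertainties: ux/x = 1.62/53.1 = 0.030508
uy/y = 2.77/37.0 = 0.074865
z = 53.1 * 37.0 = 1964.7
uz = 1964.7 * sqrt(0.030508^2 + 0.074865^2) = 158.831

158.831


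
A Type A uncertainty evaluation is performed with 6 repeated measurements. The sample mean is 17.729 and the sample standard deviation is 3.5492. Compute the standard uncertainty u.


The standard uncertainty for Type A evaluation is u = s / sqrt(n).
u = 3.5492 / sqrt(6)
u = 3.5492 / 2.4495
u = 1.449

1.449


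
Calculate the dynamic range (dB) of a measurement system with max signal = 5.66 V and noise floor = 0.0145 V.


Dynamic range = 20 * log10(Vmax / Vnoise).
DR = 20 * log10(5.66 / 0.0145)
DR = 20 * log10(390.34)
DR = 51.83 dB

51.83 dB


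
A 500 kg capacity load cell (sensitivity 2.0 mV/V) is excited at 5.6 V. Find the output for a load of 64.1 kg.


Vout = rated_output * Vex * (load / capacity).
Vout = 2.0 * 5.6 * (64.1 / 500)
Vout = 2.0 * 5.6 * 0.1282
Vout = 1.436 mV

1.436 mV


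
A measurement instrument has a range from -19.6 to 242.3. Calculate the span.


Span = upper range - lower range.
Span = 242.3 - (-19.6)
Span = 261.9

261.9


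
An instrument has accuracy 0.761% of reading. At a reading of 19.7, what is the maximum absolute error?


Absolute error = (accuracy% / 100) * reading.
Error = (0.761 / 100) * 19.7
Error = 0.00761 * 19.7
Error = 0.1499

0.1499


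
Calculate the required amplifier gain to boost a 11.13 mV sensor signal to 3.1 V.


Gain = Vout / Vin (converting to same units).
G = 3.1 V / 11.13 mV
G = 3100.0 mV / 11.13 mV
G = 278.53

278.53


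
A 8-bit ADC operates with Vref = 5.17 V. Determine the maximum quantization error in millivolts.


The maximum quantization error is +/- LSB/2.
LSB = Vref / 2^n = 5.17 / 256 = 0.02019531 V
Max error = LSB / 2 = 0.02019531 / 2 = 0.01009766 V
Max error = 10.0977 mV

10.0977 mV


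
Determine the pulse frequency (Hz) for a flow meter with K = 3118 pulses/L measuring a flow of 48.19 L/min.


Frequency = K * Q / 60 (converting L/min to L/s).
f = 3118 * 48.19 / 60
f = 150256.42 / 60
f = 2504.27 Hz

2504.27 Hz


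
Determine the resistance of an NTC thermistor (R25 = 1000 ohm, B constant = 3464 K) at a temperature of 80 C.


NTC thermistor equation: Rt = R25 * exp(B * (1/T - 1/T25)).
T in Kelvin: 353.15 K, T25 = 298.15 K
1/T - 1/T25 = 1/353.15 - 1/298.15 = -0.00052236
B * (1/T - 1/T25) = 3464 * -0.00052236 = -1.8094
Rt = 1000 * exp(-1.8094) = 163.7 ohm

163.7 ohm


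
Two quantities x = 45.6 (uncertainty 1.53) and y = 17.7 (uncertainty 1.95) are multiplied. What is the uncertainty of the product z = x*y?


For a product z = x*y, the relative uncertainty is:
uz/z = sqrt((ux/x)^2 + (uy/y)^2)
Relative uncertainties: ux/x = 1.53/45.6 = 0.033553
uy/y = 1.95/17.7 = 0.110169
z = 45.6 * 17.7 = 807.1
uz = 807.1 * sqrt(0.033553^2 + 0.110169^2) = 92.952

92.952


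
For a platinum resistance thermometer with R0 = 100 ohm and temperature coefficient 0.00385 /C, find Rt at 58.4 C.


The RTD equation: Rt = R0 * (1 + alpha * T).
Rt = 100 * (1 + 0.00385 * 58.4)
Rt = 100 * (1 + 0.22484)
Rt = 100 * 1.22484
Rt = 122.484 ohm

122.484 ohm


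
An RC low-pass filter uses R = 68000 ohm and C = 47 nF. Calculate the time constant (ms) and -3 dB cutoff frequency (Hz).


Time constant: tau = R * C.
tau = 68000 * 4.70e-08 = 0.003196 s
tau = 3.196 ms
Cutoff frequency: fc = 1 / (2*pi*R*C).
fc = 1 / (2*pi*0.003196) = 49.8 Hz

tau = 3.196 ms, fc = 49.8 Hz


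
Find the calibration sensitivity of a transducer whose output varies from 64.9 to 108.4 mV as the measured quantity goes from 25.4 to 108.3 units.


Sensitivity = (y2 - y1) / (x2 - x1).
S = (108.4 - 64.9) / (108.3 - 25.4)
S = 43.5 / 82.9
S = 0.5247 mV/unit

0.5247 mV/unit


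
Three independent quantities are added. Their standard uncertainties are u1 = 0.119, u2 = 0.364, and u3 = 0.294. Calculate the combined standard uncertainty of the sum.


For a sum of independent quantities, uc = sqrt(u1^2 + u2^2 + u3^2).
uc = sqrt(0.119^2 + 0.364^2 + 0.294^2)
uc = sqrt(0.014161 + 0.132496 + 0.086436)
uc = 0.4828

0.4828


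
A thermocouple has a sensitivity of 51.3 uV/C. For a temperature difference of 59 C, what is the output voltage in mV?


The thermocouple output V = sensitivity * dT.
V = 51.3 uV/C * 59 C
V = 3026.7 uV
V = 3.027 mV

3.027 mV


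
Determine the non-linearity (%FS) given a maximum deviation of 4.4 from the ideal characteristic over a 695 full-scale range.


Linearity error = (max deviation / full scale) * 100%.
Linearity = (4.4 / 695) * 100
Linearity = 0.633 %FS

0.633 %FS


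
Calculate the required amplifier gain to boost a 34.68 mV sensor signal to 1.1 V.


Gain = Vout / Vin (converting to same units).
G = 1.1 V / 34.68 mV
G = 1100.0 mV / 34.68 mV
G = 31.72

31.72


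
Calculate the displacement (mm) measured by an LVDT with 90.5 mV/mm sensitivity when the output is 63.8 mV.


Displacement = Vout / sensitivity.
d = 63.8 / 90.5
d = 0.705 mm

0.705 mm


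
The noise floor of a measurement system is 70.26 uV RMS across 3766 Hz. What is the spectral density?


Noise spectral density = Vrms / sqrt(BW).
NSD = 70.26 / sqrt(3766)
NSD = 70.26 / 61.3677
NSD = 1.1449 uV/sqrt(Hz)

1.1449 uV/sqrt(Hz)


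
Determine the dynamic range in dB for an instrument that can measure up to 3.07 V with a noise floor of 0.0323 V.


Dynamic range = 20 * log10(Vmax / Vnoise).
DR = 20 * log10(3.07 / 0.0323)
DR = 20 * log10(95.05)
DR = 39.56 dB

39.56 dB


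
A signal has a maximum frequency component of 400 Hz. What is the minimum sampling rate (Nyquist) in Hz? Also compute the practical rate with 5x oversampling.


By Nyquist theorem, fs_min = 2 * fmax.
fs_min = 2 * 400 = 800 Hz
Practical rate = 5 * fs_min = 5 * 800 = 4000 Hz

fs_min = 800 Hz, fs_practical = 4000 Hz


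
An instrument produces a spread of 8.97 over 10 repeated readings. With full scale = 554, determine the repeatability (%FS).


Repeatability = (spread / full scale) * 100%.
R = (8.97 / 554) * 100
R = 1.619 %FS

1.619 %FS


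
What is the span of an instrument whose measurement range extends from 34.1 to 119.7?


Span = upper range - lower range.
Span = 119.7 - (34.1)
Span = 85.6

85.6


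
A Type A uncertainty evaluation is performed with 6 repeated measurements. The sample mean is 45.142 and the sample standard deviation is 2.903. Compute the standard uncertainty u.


The standard uncertainty for Type A evaluation is u = s / sqrt(n).
u = 2.903 / sqrt(6)
u = 2.903 / 2.4495
u = 1.1851

1.1851


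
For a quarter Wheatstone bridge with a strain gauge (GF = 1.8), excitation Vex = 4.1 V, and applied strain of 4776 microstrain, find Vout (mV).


Quarter bridge output: Vout = (GF * epsilon * Vex) / 4.
Vout = (1.8 * 4776e-6 * 4.1) / 4
Vout = 0.03524688 / 4 V
Vout = 0.00881172 V = 8.8117 mV

8.8117 mV


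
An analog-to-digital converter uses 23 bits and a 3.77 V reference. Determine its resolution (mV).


The resolution (LSB) of an ADC is Vref / 2^n.
LSB = 3.77 / 2^23
LSB = 3.77 / 8388608
LSB = 4.5e-07 V = 0.00044942 mV

0.00044942 mV


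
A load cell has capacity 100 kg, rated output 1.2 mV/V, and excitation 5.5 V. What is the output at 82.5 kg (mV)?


Vout = rated_output * Vex * (load / capacity).
Vout = 1.2 * 5.5 * (82.5 / 100)
Vout = 1.2 * 5.5 * 0.825
Vout = 5.445 mV

5.445 mV


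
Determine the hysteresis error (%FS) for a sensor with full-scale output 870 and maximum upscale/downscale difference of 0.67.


Hysteresis = (max difference / full scale) * 100%.
H = (0.67 / 870) * 100
H = 0.077 %FS

0.077 %FS


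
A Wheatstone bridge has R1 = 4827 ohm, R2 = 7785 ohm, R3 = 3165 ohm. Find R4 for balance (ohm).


At balance: R1*R4 = R2*R3, so R4 = R2*R3/R1.
R4 = 7785 * 3165 / 4827
R4 = 24639525 / 4827
R4 = 5104.52 ohm

5104.52 ohm


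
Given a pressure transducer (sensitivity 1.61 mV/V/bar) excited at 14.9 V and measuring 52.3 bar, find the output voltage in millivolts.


Output = sensitivity * Vex * P.
Vout = 1.61 * 14.9 * 52.3
Vout = 23.989 * 52.3
Vout = 1254.62 mV

1254.62 mV


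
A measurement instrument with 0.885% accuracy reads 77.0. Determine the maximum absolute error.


Absolute error = (accuracy% / 100) * reading.
Error = (0.885 / 100) * 77.0
Error = 0.00885 * 77.0
Error = 0.6815

0.6815


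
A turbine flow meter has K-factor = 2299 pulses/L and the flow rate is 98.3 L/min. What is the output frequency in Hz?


Frequency = K * Q / 60 (converting L/min to L/s).
f = 2299 * 98.3 / 60
f = 225991.7 / 60
f = 3766.53 Hz

3766.53 Hz


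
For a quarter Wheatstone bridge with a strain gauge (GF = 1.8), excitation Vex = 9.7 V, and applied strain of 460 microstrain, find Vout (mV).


Quarter bridge output: Vout = (GF * epsilon * Vex) / 4.
Vout = (1.8 * 460e-6 * 9.7) / 4
Vout = 0.0080316 / 4 V
Vout = 0.0020079 V = 2.0079 mV

2.0079 mV


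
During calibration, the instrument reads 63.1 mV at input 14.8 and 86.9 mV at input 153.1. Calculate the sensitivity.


Sensitivity = (y2 - y1) / (x2 - x1).
S = (86.9 - 63.1) / (153.1 - 14.8)
S = 23.8 / 138.3
S = 0.1721 mV/unit

0.1721 mV/unit


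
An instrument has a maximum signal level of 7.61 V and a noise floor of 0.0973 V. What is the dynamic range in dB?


Dynamic range = 20 * log10(Vmax / Vnoise).
DR = 20 * log10(7.61 / 0.0973)
DR = 20 * log10(78.21)
DR = 37.87 dB

37.87 dB


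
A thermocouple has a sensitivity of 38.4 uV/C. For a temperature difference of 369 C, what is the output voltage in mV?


The thermocouple output V = sensitivity * dT.
V = 38.4 uV/C * 369 C
V = 14169.6 uV
V = 14.17 mV

14.17 mV


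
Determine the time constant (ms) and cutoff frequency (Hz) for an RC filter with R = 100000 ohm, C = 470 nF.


Time constant: tau = R * C.
tau = 100000 * 4.70e-07 = 0.047 s
tau = 47.0 ms
Cutoff frequency: fc = 1 / (2*pi*R*C).
fc = 1 / (2*pi*0.047) = 3.39 Hz

tau = 47.0 ms, fc = 3.39 Hz
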